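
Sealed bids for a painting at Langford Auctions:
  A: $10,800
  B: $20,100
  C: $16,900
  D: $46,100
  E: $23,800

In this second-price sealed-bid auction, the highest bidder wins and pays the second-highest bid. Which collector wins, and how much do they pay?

Sorting bids: 46,100 (D) > 23,800 (E) > 20,100 (B) > 16,900 (C) > 10,800 (A)
D wins with the highest bid; price is set by the runner-up at $23,800.

D pays $23,800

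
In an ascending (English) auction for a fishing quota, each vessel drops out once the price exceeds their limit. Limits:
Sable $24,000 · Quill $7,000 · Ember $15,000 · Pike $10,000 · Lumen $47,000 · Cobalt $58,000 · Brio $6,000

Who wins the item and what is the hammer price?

Sorting limits: 58,000 (Cobalt) > 47,000 (Lumen) > 24,000 (Sable) > 15,000 (Ember) > 10,000 (Pike) > 7,000 (Quill) > …
Lumen is the last rival to drop out, at $47,000; Cobalt remains and wins at that price.

Cobalt wins at $47,000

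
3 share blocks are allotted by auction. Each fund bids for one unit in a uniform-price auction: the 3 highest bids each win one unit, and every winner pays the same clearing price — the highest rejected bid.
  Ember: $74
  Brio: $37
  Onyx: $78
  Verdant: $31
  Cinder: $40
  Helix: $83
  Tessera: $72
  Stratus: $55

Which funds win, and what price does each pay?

Helix, Onyx, Ember; each pays $72

Bids ranked high→low: 83 (Helix), 78 (Onyx), 74 (Ember), 72 (Tessera), 55 (Stratus), …
The 3 highest are Helix, Onyx, Ember.
First losing bid is Tessera's $72, which sets the uniform price.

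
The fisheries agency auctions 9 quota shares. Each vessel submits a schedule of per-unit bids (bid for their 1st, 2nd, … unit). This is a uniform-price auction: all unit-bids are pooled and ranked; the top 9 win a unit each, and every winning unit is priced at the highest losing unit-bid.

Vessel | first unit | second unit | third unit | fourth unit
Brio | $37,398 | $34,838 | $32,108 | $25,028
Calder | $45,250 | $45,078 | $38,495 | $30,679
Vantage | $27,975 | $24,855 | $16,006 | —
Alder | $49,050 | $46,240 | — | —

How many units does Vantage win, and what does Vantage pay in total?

Merging the schedules and taking the best 9: 49,050 (Alder-1), 46,240 (Alder-2), 45,250 (Calder-1), 45,078 (Calder-2), 38,495 (Calder-3), 37,398 (Brio-1), 34,838 (Brio-2), 32,108 (Brio-3), 30,679 (Calder-4)
The (k+1)-th unit-bid is $27,975.
Vantage wins 0 unit(s) at $27,975 each.

Vantage: 0 units, pays $0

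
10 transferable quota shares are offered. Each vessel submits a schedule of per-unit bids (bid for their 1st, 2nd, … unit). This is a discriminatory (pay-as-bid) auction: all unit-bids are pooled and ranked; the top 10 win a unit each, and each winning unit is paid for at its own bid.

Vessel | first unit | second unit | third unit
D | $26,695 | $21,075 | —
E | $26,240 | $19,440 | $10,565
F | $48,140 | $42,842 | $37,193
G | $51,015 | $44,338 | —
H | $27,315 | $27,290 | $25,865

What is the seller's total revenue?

Pooled unit-bids ranked (top 10): 51,015 (G-1), 48,140 (F-1), 44,338 (G-2), 42,842 (F-2), 37,193 (F-3), 27,315 (H-1), 27,290 (H-2), 26,695 (D-1), 26,240 (E-1), 25,865 (H-3)
Next rejected bid: $21,075 (not a price — pay-as-bid).
Each winning unit pays its own bid.
Revenue = 51,015 + 48,140 + 44,338 + 42,842 + 37,193 + 27,315 + 27,290 + 26,695 + 26,240 + 25,865 = $356,933.

Total revenue: $356,933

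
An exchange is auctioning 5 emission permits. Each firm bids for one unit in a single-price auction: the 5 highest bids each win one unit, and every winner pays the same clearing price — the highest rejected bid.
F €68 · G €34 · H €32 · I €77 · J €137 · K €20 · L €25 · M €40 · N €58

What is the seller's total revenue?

Bids ranked high→low: 137 (J), 77 (I), 68 (F), 58 (N), 40 (M), 34 (G), 32 (H), …
The 5 highest are J, I, F, N, M.
Clearing price = highest rejected bid = €34.
Total revenue = 5 × €34 = €170.

Total revenue: €170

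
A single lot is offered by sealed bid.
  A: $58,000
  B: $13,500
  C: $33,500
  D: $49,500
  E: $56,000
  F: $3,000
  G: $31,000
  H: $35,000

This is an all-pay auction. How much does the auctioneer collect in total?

All-pay auction: the highest bidder wins the item, but every bidder pays their own bid.
Bids ranked: 58,000 (A) > 56,000 (E) > 49,500 (D) > 35,000 (H) > 33,500 (C) > 31,000 (G) > …
Every bidder forfeits their bid regardless of winning.
Revenue = 58,000 + 13,500 + 33,500 + 49,500 + 56,000 + 3,000 + 31,000 + 35,000 = $279,500.

Total revenue: $279,500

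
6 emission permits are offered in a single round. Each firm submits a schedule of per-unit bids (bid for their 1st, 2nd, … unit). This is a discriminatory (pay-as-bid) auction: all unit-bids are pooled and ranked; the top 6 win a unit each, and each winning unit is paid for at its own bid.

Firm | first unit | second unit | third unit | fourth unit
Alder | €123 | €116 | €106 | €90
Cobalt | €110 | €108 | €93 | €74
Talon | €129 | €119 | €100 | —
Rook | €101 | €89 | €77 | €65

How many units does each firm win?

Alder 2, Cobalt 2, Talon 2

Merging the schedules and taking the best 6: 129 (Talon-1), 123 (Alder-1), 119 (Talon-2), 116 (Alder-2), 110 (Cobalt-1), 108 (Cobalt-2)
Next rejected bid: €106 (not a price — pay-as-bid).
Allocation: Alder 2, Cobalt 2, Talon 2.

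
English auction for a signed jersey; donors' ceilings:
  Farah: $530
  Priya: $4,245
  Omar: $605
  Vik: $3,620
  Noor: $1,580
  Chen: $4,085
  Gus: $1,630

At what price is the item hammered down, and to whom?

Priya wins at $4,085

Open ascending-bid auction: the price rises until one bidder remains; the winner pays the price at which the last rival dropped out.
Limits in order: 4,245 (Priya) > 4,085 (Chen) > 3,620 (Vik) > 1,630 (Gus) > 1,580 (Noor) > 605 (Omar) > …
Bidding ends when Chen exits at $4,085; Priya takes it.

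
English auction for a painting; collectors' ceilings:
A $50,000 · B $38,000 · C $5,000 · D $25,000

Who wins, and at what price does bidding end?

A wins at $38,000

Sorting limits: 50,000 (A) > 38,000 (B) > 25,000 (D) > 5,000 (C)
Bidding ends when B exits at $38,000; A takes it.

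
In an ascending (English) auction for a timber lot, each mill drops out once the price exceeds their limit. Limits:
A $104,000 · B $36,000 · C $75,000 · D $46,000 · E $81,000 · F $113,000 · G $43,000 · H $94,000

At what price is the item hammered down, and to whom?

F wins at $104,000

Limits in order: 113,000 (F) > 104,000 (A) > 94,000 (H) > 81,000 (E) > 75,000 (C) > 46,000 (D) > …
Bidding ends when A exits at $104,000; F takes it.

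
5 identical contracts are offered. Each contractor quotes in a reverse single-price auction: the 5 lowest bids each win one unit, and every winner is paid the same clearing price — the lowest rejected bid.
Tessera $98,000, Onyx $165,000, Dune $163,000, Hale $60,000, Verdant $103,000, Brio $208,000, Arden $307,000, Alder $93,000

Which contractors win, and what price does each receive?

Hale, Alder, Tessera, Verdant, Dune; each is paid $165,000

Ordering the bids: 60,000 (Hale), 93,000 (Alder), 98,000 (Tessera), 103,000 (Verdant), 163,000 (Dune), 165,000 (Onyx), 208,000 (Brio), …
Lowest 5: Hale, Alder, Tessera, Verdant, Dune.
Clearing price = lowest rejected bid = $165,000.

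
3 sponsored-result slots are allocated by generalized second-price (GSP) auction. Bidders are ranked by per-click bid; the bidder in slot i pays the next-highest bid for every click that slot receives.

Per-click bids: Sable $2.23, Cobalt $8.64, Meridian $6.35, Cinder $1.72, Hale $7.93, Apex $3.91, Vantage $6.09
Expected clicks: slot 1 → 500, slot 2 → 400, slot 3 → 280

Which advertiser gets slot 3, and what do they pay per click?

Meridian; $6.09 per click

Ranked by bid: $8.64 (Cobalt) > $7.93 (Hale) > $6.35 (Meridian) > $6.09 (Vantage) > …
Slot 3 goes to the third-ranked bidder, Meridian, who pays the next bid down: $6.09/click.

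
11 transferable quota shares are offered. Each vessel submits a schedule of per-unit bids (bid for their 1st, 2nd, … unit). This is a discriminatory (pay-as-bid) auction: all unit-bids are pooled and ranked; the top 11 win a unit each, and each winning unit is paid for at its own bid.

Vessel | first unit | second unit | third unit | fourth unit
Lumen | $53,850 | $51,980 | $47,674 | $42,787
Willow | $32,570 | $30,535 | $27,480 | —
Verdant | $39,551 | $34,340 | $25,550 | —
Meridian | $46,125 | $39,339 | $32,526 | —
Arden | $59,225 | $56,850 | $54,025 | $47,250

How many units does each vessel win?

Pooled unit-bids ranked (top 11): 59,225 (Arden-1), 56,850 (Arden-2), 54,025 (Arden-3), 53,850 (Lumen-1), 51,980 (Lumen-2), 47,674 (Lumen-3), 47,250 (Arden-4), 46,125 (Meridian-1), 42,787 (Lumen-4), 39,551 (Verdant-1), 39,339 (Meridian-2)
Next rejected bid: $34,340 (not a price — pay-as-bid).
Allocation: Arden 4, Lumen 4, Meridian 2, Verdant 1.

Arden 4, Lumen 4, Meridian 2, Verdant 1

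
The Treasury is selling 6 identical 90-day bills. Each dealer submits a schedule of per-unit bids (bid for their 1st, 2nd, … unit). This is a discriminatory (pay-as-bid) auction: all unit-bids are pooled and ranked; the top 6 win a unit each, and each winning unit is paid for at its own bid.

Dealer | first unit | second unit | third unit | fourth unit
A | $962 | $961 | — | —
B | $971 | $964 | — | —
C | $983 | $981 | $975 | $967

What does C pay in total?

Pooled unit-bids ranked (top 6): 983 (C-1), 981 (C-2), 975 (C-3), 971 (B-1), 967 (C-4), 964 (B-2)
Next rejected bid: $962 (not a price — pay-as-bid).
C's winning unit-bids: 983 + 981 + 975 + 967 = $3,906.

C pays $3,906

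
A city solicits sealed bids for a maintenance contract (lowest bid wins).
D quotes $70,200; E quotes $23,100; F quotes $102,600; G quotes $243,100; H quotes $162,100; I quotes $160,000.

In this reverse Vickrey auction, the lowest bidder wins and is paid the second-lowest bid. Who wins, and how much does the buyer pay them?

E is paid $70,200

Bids in order: 23,100 (E) < 70,200 (D) < 102,600 (F) < 160,000 (I) < 162,100 (H) < 243,100 (G)
E is lowest; is paid the second-lowest bid, $70,200.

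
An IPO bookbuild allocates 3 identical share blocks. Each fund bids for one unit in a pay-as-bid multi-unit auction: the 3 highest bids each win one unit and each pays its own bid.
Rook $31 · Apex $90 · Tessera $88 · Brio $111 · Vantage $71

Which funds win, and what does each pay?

Sorting: 111 (Brio), 90 (Apex), 88 (Tessera), 71 (Vantage), 31 (Rook)
Top 3: Brio, Apex, Tessera.
Each winner pays its own bid: Brio $111, Apex $90, Tessera $88.

Brio $111, Apex $90, Tessera $88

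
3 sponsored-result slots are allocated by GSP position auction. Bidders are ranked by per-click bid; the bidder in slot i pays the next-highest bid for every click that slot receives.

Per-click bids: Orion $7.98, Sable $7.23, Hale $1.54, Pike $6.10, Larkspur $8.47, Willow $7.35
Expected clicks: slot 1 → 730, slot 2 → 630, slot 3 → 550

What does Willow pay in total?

Sorting advertisers: $8.47 (Larkspur) > $7.98 (Orion) > $7.35 (Willow) > $7.23 (Sable) > …
Willow holds slot 3 → pays next bid $7.23 × 550 clicks = $3976.50.

Willow pays $3976.50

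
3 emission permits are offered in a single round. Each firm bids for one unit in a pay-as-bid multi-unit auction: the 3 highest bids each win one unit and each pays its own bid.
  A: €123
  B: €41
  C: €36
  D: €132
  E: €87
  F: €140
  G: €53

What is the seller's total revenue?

Sorting: 140 (F), 132 (D), 123 (A), 87 (E), 53 (G), …
Winners (3 units): F, D, A.
Total revenue = 140 + 132 + 123 = €395.

Total revenue: €395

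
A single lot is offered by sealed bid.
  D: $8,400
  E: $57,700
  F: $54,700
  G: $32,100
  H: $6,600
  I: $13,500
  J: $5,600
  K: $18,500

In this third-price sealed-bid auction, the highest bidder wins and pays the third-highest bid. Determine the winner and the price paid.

Sorting bids: 57,700 (E) > 54,700 (F) > 32,100 (G) > 18,500 (K) > 13,500 (I) > 8,400 (D) > …
E is highest; pays the third-highest bid, $32,100.

E pays $32,100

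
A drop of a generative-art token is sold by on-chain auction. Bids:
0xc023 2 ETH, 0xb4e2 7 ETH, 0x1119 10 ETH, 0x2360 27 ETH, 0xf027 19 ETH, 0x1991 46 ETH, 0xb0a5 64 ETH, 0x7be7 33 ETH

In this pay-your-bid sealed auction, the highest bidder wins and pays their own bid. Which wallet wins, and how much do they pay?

0xb0a5 pays 64 ETH

Sorting bids: 64 (0xb0a5) > 46 (0x1991) > 33 (0x7be7) > 27 (0x2360) > 19 (0xf027) > 10 (0x1119) > …
0xb0a5 has the highest bid and pays exactly that: 64 ETH.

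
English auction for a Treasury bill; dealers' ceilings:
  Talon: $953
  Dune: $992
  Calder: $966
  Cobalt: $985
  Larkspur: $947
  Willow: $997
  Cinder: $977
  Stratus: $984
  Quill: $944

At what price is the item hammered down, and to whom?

Willow wins at $992

Sorting limits: 997 (Willow) > 992 (Dune) > 985 (Cobalt) > 984 (Stratus) > 977 (Cinder) > 966 (Calder) > …
Once the price passes $992, only Willow is left; the hammer falls at Dune's limit of $992.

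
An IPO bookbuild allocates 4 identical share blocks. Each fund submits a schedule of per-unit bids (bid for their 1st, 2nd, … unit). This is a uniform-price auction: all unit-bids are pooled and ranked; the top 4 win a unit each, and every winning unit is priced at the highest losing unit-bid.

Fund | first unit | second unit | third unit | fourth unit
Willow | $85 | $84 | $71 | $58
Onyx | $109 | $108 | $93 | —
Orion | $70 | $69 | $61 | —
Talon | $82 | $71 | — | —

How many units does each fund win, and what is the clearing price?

All unit-bids, highest first — top 4: 109 (Onyx-1), 108 (Onyx-2), 93 (Onyx-3), 85 (Willow-1)
First bid not allocated: $84.
Allocation: Onyx 3, Willow 1.

Onyx 3, Willow 1; clearing price $84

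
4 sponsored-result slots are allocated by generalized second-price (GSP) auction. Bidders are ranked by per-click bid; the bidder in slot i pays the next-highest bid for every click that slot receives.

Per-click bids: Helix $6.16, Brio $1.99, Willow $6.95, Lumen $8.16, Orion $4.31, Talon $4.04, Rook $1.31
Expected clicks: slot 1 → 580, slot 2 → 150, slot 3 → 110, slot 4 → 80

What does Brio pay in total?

Brio pays $0.00

Ranked by bid: $8.16 (Lumen) > $6.95 (Willow) > $6.16 (Helix) > $4.31 (Orion) > $4.04 (Talon) > …
Brio ranks below slot 4 → no slot, pays nothing.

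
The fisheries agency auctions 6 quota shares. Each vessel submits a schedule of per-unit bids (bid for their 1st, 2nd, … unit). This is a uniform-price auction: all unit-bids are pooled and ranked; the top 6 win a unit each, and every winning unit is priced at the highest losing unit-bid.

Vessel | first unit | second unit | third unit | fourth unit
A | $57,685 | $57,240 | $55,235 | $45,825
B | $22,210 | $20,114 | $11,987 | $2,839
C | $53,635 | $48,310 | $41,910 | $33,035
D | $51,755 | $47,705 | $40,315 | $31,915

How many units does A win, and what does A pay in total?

Merging the schedules and taking the best 6: 57,685 (A-1), 57,240 (A-2), 55,235 (A-3), 53,635 (C-1), 51,755 (D-1), 48,310 (C-2)
First bid not allocated: $47,705.
A wins 3 unit(s) at $47,705 each.

A: 3 units, pays $143,115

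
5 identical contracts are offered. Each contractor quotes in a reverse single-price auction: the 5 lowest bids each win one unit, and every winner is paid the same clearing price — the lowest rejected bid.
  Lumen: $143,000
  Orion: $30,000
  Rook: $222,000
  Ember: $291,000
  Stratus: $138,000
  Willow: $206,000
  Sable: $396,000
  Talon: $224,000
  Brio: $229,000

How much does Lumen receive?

Sorting: 30,000 (Orion), 138,000 (Stratus), 143,000 (Lumen), 206,000 (Willow), 222,000 (Rook), 224,000 (Talon), 229,000 (Brio), …
Winners (5 units): Orion, Stratus, Lumen, Willow, Rook.
First losing bid is Talon's $224,000, which sets the uniform price.
Lumen wins → is paid $224,000.

Lumen is paid $224,000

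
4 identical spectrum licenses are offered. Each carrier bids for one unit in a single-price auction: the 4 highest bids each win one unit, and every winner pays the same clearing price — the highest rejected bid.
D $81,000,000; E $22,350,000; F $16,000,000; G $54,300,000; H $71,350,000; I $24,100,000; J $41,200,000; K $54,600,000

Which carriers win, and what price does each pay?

D, H, K, G; each pays $41,200,000

Bids ranked high→low: 81,000,000 (D), 71,350,000 (H), 54,600,000 (K), 54,300,000 (G), 41,200,000 (J), 24,100,000 (I), …
Winners (4 units): D, H, K, G.
Clearing price = highest rejected bid = $41,200,000.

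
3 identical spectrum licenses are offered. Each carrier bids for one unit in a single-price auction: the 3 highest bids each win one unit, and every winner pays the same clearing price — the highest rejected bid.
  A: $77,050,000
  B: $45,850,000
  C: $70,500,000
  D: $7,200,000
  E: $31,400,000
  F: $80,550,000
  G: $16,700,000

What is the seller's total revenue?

Sorting: 80,550,000 (F), 77,050,000 (A), 70,500,000 (C), 45,850,000 (B), 31,400,000 (E), …
The 3 highest are F, A, C.
First losing bid is B's $45,850,000, which sets the uniform price.
Total revenue = 3 × $45,850,000 = $137,550,000.

Total revenue: $137,550,000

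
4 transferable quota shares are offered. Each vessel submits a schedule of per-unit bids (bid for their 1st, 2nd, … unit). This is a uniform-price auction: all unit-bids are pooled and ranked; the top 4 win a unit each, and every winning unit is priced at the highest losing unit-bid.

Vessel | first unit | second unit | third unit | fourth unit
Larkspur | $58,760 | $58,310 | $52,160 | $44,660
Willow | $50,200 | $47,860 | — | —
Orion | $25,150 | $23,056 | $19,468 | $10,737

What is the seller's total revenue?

All unit-bids, highest first — top 4: 58,760 (Larkspur-1), 58,310 (Larkspur-2), 52,160 (Larkspur-3), 50,200 (Willow-1)
The (k+1)-th unit-bid is $47,860.
Allocation: Larkspur 3, Willow 1. Every unit priced at $47,860.
Revenue = 4 × 47,860 = $191,440.

Total revenue: $191,440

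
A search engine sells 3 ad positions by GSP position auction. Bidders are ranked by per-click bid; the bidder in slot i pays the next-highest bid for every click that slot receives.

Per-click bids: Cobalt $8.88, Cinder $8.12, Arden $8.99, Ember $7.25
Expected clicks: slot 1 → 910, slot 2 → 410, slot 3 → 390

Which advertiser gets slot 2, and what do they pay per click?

Cobalt; $8.12 per click

Sorting advertisers: $8.99 (Arden) > $8.88 (Cobalt) > $8.12 (Cinder) > $7.25 (Ember)
Slot 2 goes to the second-ranked bidder, Cobalt, who pays the next bid down: $8.12/click.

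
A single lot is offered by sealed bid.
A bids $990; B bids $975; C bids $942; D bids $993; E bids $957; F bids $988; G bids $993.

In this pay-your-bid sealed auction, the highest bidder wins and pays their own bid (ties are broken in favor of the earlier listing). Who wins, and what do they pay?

D pays $993

Sorting bids: 993 (D) > 993 (G) > 990 (A) > 988 (F) > 975 (B) > 957 (E) > …
D and G tie at $993; tie-break gives it to D.
D has the highest bid and pays exactly that: $993.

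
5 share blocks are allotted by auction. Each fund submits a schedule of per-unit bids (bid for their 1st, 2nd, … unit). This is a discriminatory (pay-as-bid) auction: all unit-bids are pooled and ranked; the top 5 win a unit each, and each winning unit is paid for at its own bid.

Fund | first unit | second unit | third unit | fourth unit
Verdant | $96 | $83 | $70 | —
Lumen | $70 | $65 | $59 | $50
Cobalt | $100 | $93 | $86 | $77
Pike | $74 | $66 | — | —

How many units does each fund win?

Pooled unit-bids ranked (top 5): 100 (Cobalt-1), 96 (Verdant-1), 93 (Cobalt-2), 86 (Cobalt-3), 83 (Verdant-2)
Next rejected bid: $77 (not a price — pay-as-bid).
Allocation: Cobalt 3, Verdant 2.

Cobalt 3, Verdant 2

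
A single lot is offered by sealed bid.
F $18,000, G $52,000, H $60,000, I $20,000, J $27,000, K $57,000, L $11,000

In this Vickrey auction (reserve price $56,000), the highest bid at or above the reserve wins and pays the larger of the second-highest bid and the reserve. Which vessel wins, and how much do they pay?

Rule: the highest bid at or above the reserve wins and pays the larger of the second-highest bid and the reserve.
Bids ranked: 60,000 (H) > 57,000 (K) > 52,000 (G) > 27,000 (J) > 20,000 (I) > 18,000 (F) > …
Highest eligible bid: H at $60,000.
Second-highest bid $57,000 exceeds the reserve $56,000 → payment $57,000.

H pays $57,000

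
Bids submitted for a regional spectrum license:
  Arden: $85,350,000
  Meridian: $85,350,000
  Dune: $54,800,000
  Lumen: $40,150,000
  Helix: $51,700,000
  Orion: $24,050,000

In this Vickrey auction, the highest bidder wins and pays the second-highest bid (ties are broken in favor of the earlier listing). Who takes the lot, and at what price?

Sorting bids: 85,350,000 (Arden) > 85,350,000 (Meridian) > 54,800,000 (Dune) > 51,700,000 (Helix) > 40,150,000 (Lumen) > 24,050,000 (Orion)
Tie at $85,350,000 → Arden wins by tie-break.
Arden wins with the highest bid; price is set by the runner-up at $85,350,000.

Arden pays $85,350,000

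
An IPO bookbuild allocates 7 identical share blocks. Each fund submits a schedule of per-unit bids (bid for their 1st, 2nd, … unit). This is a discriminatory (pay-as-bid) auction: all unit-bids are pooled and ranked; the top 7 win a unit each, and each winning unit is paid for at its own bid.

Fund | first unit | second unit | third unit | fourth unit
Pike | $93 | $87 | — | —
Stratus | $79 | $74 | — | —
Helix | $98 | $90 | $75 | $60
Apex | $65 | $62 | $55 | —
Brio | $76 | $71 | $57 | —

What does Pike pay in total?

Pike pays $180

Pooled unit-bids ranked (top 7): 98 (Helix-1), 93 (Pike-1), 90 (Helix-2), 87 (Pike-2), 79 (Stratus-1), 76 (Brio-1), 75 (Helix-3)
Next rejected bid: $74 (not a price — pay-as-bid).
Pike's winning unit-bids: 93 + 87 = $180.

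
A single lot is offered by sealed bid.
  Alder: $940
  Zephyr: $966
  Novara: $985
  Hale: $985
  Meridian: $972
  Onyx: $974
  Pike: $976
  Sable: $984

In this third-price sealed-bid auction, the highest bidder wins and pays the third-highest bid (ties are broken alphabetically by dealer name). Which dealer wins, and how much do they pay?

Hale pays $984

Bids in order: 985 (Hale) > 985 (Novara) > 984 (Sable) > 976 (Pike) > 974 (Onyx) > 972 (Meridian) > …
Hale and Novara tie at $985; tie-break gives it to Hale.
Hale wins; payment is bid #3 in the ranking = $984.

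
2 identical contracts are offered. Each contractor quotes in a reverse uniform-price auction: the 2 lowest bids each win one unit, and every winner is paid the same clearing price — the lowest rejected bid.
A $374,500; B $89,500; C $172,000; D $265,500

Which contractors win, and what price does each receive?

B, C; each is paid $265,500

Sorting: 89,500 (B), 172,000 (C), 265,500 (D), 374,500 (A)
Lowest 2: B, C.
Clearing price = lowest rejected bid = $265,500.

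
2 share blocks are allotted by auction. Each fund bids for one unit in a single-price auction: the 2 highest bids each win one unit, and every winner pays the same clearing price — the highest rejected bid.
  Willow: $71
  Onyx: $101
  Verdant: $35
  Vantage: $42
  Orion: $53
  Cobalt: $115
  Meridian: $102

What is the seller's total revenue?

Total revenue: $202

Sorting: 115 (Cobalt), 102 (Meridian), 101 (Onyx), 71 (Willow), …
The 2 highest are Cobalt, Meridian.
First losing bid is Onyx's $101, which sets the uniform price.
Total revenue = 2 × $101 = $202.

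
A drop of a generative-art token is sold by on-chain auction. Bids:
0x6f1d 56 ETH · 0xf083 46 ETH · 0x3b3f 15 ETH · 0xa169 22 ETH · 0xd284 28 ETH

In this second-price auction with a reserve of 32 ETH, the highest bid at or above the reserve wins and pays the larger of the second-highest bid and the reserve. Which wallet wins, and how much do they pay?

Bids ranked: 56 (0x6f1d) > 46 (0xf083) > 28 (0xd284) > 22 (0xa169) > 15 (0x3b3f)
0x6f1d has the top bid at or above the reserve (56 ETH).
max(second-highest 46 ETH, reserve 32 ETH) = 46 ETH; the reserve does not bind.

0x6f1d pays 46 ETH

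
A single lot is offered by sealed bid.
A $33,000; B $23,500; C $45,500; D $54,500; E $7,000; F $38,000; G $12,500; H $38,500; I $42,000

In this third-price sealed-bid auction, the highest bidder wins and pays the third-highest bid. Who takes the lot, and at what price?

Bids ranked: 54,500 (D) > 45,500 (C) > 42,000 (I) > 38,500 (H) > 38,000 (F) > 33,000 (A) > …
D is highest; pays the third-highest bid, $42,000.

D pays $42,000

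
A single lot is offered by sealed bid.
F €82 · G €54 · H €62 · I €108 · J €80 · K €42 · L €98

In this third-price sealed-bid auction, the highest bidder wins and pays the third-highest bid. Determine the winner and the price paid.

I pays €82

Sorting bids: 108 (I) > 98 (L) > 82 (F) > 80 (J) > 62 (H) > 54 (G) > …
I wins; payment is bid #3 in the ranking = €82.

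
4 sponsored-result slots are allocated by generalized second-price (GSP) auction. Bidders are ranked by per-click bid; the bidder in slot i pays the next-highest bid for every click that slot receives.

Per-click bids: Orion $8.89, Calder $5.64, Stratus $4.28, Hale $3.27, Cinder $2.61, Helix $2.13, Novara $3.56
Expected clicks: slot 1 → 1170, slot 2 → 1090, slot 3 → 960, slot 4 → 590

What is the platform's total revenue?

Total revenue: $16610.90

Sorting advertisers: $8.89 (Orion) > $5.64 (Calder) > $4.28 (Stratus) > $3.56 (Novara) > $3.27 (Hale) > …
Slot 1: Orion pays $5.64 × 1170 = $6598.80
Slot 2: Calder pays $4.28 × 1090 = $4665.20
Slot 3: Stratus pays $3.56 × 960 = $3417.60
Slot 4: Novara pays $3.27 × 590 = $1929.30
Total = $16610.90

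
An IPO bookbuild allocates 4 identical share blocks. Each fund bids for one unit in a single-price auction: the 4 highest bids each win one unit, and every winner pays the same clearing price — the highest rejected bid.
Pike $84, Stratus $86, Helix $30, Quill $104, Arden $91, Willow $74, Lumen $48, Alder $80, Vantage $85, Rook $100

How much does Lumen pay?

Ordering the bids: 104 (Quill), 100 (Rook), 91 (Arden), 86 (Stratus), 85 (Vantage), 84 (Pike), …
Winners (4 units): Quill, Rook, Arden, Stratus.
First losing bid is Vantage's $85, which sets the uniform price.
Lumen does not win → pays $0.

Lumen pays $0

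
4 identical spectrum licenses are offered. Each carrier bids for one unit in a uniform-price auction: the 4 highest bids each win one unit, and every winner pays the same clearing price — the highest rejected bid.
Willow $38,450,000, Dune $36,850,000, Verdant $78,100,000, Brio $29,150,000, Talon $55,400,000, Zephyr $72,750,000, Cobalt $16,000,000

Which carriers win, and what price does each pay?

Ordering the bids: 78,100,000 (Verdant), 72,750,000 (Zephyr), 55,400,000 (Talon), 38,450,000 (Willow), 36,850,000 (Dune), 29,150,000 (Brio), …
Winners (4 units): Verdant, Zephyr, Talon, Willow.
Highest unsuccessful bid: $36,850,000 → clearing price.

Verdant, Zephyr, Talon, Willow; each pays $36,850,000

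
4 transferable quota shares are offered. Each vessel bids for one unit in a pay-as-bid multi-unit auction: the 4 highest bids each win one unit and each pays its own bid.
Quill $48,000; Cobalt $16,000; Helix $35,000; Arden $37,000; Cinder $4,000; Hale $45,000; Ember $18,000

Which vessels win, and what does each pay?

Quill $48,000, Hale $45,000, Arden $37,000, Helix $35,000

Sorting: 48,000 (Quill), 45,000 (Hale), 37,000 (Arden), 35,000 (Helix), 18,000 (Ember), 16,000 (Cobalt), …
The 4 highest are Quill, Hale, Arden, Helix.
Each winner pays its own bid: Quill $48,000, Hale $45,000, Arden $37,000, Helix $35,000.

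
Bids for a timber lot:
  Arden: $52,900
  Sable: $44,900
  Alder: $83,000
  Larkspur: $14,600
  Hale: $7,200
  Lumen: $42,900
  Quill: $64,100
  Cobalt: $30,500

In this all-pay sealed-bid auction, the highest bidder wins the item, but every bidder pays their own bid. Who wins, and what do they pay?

Alder pays $83,000

Sorting bids: 83,000 (Alder) > 64,100 (Quill) > 52,900 (Arden) > 44,900 (Sable) > 42,900 (Lumen) > 30,500 (Cobalt) > …
Alder is highest and takes the item; every bidder forfeits their bid.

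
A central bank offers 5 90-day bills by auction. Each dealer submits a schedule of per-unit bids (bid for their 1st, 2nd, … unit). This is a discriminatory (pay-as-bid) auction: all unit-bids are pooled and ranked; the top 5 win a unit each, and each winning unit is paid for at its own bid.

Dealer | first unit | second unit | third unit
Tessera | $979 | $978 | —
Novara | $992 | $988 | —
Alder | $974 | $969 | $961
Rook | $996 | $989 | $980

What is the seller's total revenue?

Pooled unit-bids ranked (top 5): 996 (Rook-1), 992 (Novara-1), 989 (Rook-2), 988 (Novara-2), 980 (Rook-3)
Next rejected bid: $979 (not a price — pay-as-bid).
Each winning unit pays its own bid.
Revenue = 996 + 992 + 989 + 988 + 980 = $4,945.

Total revenue: $4,945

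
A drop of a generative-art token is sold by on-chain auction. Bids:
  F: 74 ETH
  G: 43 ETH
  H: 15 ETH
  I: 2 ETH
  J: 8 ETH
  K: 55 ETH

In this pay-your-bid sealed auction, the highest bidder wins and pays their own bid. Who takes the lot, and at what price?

Rule: the highest bidder wins and pays their own bid.
Bids ranked: 74 (F) > 55 (K) > 43 (G) > 15 (H) > 8 (J) > 2 (I)
F has the highest bid and pays exactly that: 74 ETH.

F pays 74 ETH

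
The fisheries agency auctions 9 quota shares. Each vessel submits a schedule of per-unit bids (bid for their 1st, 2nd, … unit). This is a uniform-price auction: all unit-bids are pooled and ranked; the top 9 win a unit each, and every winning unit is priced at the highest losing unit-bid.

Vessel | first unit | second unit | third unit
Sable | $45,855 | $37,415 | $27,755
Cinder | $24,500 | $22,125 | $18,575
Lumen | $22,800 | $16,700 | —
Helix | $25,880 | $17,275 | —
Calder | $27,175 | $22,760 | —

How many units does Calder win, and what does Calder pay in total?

Pooled unit-bids ranked (top 9): 45,855 (Sable-1), 37,415 (Sable-2), 27,755 (Sable-3), 27,175 (Calder-1), 25,880 (Helix-1), 24,500 (Cinder-1), 22,800 (Lumen-1), 22,760 (Calder-2), 22,125 (Cinder-2)
First bid not allocated: $18,575.
Calder wins 2 unit(s) at $18,575 each.

Calder: 2 units, pays $37,150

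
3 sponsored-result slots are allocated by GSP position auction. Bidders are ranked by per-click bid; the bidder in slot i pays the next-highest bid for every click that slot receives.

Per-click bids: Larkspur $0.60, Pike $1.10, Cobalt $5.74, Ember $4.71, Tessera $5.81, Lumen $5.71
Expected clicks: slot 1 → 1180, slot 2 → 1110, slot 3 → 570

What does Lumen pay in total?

Lumen pays $2684.70

Sorting advertisers: $5.81 (Tessera) > $5.74 (Cobalt) > $5.71 (Lumen) > $4.71 (Ember) > …
Lumen holds slot 3 → pays next bid $4.71 × 570 clicks = $2684.70.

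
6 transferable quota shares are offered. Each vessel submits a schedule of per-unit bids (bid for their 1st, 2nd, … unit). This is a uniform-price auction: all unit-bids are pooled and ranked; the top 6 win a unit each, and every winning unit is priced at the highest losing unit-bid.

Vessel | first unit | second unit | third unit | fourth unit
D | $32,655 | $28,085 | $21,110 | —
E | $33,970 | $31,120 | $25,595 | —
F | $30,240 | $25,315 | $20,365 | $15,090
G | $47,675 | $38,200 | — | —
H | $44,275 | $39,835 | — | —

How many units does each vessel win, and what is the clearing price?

All unit-bids, highest first — top 6: 47,675 (G-1), 44,275 (H-1), 39,835 (H-2), 38,200 (G-2), 33,970 (E-1), 32,655 (D-1)
First bid not allocated: $31,120.
Allocation: D 1, E 1, G 2, H 2.

D 1, E 1, G 2, H 2; clearing price $31,120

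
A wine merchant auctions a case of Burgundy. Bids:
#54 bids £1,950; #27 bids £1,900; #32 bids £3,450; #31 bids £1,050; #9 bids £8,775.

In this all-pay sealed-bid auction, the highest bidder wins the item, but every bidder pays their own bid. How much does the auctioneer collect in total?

All-pay sealed-bid auction: the highest bidder wins the item, but every bidder pays their own bid.
Bids ranked: 8,775 (#9) > 3,450 (#32) > 1,950 (#54) > 1,900 (#27) > 1,050 (#31)
#9 wins with the top bid; all bids are sunk regardless.
Every bidder forfeits their bid regardless of winning.
Revenue = 1,950 + 1,900 + 3,450 + 1,050 + 8,775 = £17,125.

Total revenue: £17,125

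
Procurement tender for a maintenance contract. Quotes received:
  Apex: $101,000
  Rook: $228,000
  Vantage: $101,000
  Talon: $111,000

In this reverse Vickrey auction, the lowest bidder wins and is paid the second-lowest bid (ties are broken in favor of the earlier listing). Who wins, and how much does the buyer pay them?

Apex is paid $101,000

Rule: the lowest bidder wins and is paid the second-lowest bid.
Sorting bids: 101,000 (Apex) < 101,000 (Vantage) < 111,000 (Talon) < 228,000 (Rook)
Apex and Vantage tie at $101,000; tie-break gives it to Apex.
Apex is lowest; is paid the second-lowest bid, $101,000.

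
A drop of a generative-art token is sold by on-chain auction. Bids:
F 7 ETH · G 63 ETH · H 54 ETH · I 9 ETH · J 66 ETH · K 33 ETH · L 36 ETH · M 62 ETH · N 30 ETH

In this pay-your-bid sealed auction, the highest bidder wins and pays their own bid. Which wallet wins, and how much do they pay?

J pays 66 ETH

Bids in order: 66 (J) > 63 (G) > 62 (M) > 54 (H) > 36 (L) > 33 (K) > …
J is highest → pays own bid, 66 ETH.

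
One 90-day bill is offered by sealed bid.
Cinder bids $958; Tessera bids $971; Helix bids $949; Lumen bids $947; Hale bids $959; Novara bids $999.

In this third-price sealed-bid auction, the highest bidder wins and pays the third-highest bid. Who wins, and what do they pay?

Rule: the highest bidder wins and pays the third-highest bid.
Bids in order: 999 (Novara) > 971 (Tessera) > 959 (Hale) > 958 (Cinder) > 949 (Helix) > 947 (Lumen)
Novara wins; payment is bid #3 in the ranking = $959.

Novara pays $959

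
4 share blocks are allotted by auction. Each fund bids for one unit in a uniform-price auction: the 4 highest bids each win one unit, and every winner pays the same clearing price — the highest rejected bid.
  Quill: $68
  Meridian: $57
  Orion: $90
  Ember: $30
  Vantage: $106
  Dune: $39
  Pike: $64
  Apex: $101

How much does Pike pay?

Bids ranked high→low: 106 (Vantage), 101 (Apex), 90 (Orion), 68 (Quill), 64 (Pike), 57 (Meridian), …
The 4 highest are Vantage, Apex, Orion, Quill.
First losing bid is Pike's $64, which sets the uniform price.
Pike does not win → pays $0.

Pike pays $0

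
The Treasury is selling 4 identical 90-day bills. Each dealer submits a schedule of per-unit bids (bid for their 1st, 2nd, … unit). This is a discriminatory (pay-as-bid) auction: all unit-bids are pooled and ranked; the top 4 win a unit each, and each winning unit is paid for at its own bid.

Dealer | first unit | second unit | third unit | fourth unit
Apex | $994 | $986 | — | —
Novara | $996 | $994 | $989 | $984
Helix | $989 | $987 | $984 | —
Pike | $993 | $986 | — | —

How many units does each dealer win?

Merging the schedules and taking the best 4: 996 (Novara-1), 994 (Apex-1), 994 (Novara-2), 993 (Pike-1)
Next rejected bid: $989 (not a price — pay-as-bid).
Allocation: Apex 1, Novara 2, Pike 1.

Apex 1, Novara 2, Pike 1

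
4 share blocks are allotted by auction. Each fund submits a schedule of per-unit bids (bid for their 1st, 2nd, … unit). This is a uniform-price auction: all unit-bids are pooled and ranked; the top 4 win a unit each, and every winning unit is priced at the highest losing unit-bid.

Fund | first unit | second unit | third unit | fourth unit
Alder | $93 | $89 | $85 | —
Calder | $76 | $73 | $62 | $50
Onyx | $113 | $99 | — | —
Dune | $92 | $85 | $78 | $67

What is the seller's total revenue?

Total revenue: $356

Merging the schedules and taking the best 4: 113 (Onyx-1), 99 (Onyx-2), 93 (Alder-1), 92 (Dune-1)
First bid not allocated: $89.
Allocation: Alder 1, Dune 1, Onyx 2. Every unit priced at $89.
Revenue = 4 × 89 = $356.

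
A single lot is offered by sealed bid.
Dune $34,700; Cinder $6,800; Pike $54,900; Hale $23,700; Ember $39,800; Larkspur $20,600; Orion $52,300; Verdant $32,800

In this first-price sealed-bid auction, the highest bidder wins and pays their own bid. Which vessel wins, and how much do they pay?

Rule: the highest bidder wins and pays their own bid.
Bids in order: 54,900 (Pike) > 52,300 (Orion) > 39,800 (Ember) > 34,700 (Dune) > 32,800 (Verdant) > 23,700 (Hale) > …
Pike is highest → pays own bid, $54,900.

Pike pays $54,900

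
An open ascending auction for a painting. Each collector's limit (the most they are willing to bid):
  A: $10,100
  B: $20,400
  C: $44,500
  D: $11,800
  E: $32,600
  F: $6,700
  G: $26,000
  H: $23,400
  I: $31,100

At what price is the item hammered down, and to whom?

Limits in order: 44,500 (C) > 32,600 (E) > 31,100 (I) > 26,000 (G) > 23,400 (H) > 20,400 (B) > …
E is the last rival to drop out, at $32,600; C remains and wins at that price.

C wins at $32,600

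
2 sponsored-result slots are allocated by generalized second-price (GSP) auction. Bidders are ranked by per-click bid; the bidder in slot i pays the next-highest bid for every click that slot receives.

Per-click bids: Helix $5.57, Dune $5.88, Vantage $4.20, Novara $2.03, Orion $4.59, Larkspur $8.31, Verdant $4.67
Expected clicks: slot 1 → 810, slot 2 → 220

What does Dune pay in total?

Ranked by bid: $8.31 (Larkspur) > $5.88 (Dune) > $5.57 (Helix) > …
Dune holds slot 2 → pays next bid $5.57 × 220 clicks = $1225.40.

Dune pays $1225.40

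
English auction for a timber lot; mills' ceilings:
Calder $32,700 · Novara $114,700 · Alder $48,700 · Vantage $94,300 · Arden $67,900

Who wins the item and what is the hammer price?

Ascending (English) auction: the price rises until one bidder remains; the winner pays the price at which the last rival dropped out.
Limits in order: 114,700 (Novara) > 94,300 (Vantage) > 67,900 (Arden) > 48,700 (Alder) > 32,700 (Calder)
Bidding ends when Vantage exits at $94,300; Novara takes it.

Novara wins at $94,300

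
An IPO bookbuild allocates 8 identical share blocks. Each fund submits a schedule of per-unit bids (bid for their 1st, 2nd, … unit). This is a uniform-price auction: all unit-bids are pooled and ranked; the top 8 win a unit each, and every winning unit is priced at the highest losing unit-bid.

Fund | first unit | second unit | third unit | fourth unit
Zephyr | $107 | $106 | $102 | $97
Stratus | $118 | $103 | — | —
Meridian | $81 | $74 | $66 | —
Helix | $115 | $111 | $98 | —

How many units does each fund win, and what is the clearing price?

Pooled unit-bids ranked (top 8): 118 (Stratus-1), 115 (Helix-1), 111 (Helix-2), 107 (Zephyr-1), 106 (Zephyr-2), 103 (Stratus-2), 102 (Zephyr-3), 98 (Helix-3)
The (k+1)-th unit-bid is $97.
Allocation: Helix 3, Stratus 2, Zephyr 3.

Helix 3, Stratus 2, Zephyr 3; clearing price $97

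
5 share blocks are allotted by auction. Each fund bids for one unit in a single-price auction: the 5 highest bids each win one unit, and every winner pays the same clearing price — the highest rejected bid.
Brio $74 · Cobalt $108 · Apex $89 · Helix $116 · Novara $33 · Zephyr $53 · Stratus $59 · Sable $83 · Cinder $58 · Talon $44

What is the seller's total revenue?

Ordering the bids: 116 (Helix), 108 (Cobalt), 89 (Apex), 83 (Sable), 74 (Brio), 59 (Stratus), 58 (Cinder), …
The 5 highest are Helix, Cobalt, Apex, Sable, Brio.
Highest unsuccessful bid: $59 → clearing price.
Total revenue = 5 × $59 = $295.

Total revenue: $295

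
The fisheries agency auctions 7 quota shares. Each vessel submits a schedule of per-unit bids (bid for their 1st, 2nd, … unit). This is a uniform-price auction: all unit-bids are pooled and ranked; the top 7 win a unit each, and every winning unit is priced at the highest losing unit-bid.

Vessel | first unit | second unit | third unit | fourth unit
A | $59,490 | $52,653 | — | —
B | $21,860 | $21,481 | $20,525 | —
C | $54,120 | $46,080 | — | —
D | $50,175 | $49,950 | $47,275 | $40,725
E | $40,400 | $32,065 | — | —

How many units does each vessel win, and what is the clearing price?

A 2, C 2, D 3; clearing price $40,725

All unit-bids, highest first — top 7: 59,490 (A-1), 54,120 (C-1), 52,653 (A-2), 50,175 (D-1), 49,950 (D-2), 47,275 (D-3), 46,080 (C-2)
First bid not allocated: $40,725.
Allocation: A 2, C 2, D 3.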